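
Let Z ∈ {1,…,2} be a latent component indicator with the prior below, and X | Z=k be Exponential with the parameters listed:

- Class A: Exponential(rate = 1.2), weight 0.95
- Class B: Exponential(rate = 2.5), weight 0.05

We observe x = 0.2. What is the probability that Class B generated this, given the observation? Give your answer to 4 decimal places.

The responsibility of component k is π_k f_k(x) divided by Σ_j π_j f_j(x).
Evaluate each component's likelihood at the observed value:
  p_A = 0.943953
  p_B = 1.51633
Weight by the priors:
  π_A·p_A = 0.95 × 0.943953 = 0.896756
  π_B·p_B = 0.05 × 1.51633 = 0.0758163
Evidence: 0.896756 + 0.0758163 = 0.972572
So the posterior for Class B is 0.0758163 / 0.972572 ≈ 0.0780.

0.0780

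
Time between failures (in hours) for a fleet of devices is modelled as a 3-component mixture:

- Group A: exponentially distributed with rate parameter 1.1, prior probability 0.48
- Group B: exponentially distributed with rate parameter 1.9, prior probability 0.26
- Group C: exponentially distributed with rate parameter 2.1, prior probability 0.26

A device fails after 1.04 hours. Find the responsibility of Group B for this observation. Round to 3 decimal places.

0.230

Posterior ∝ prior × likelihood, so P(k | x) ∝ π_k f_k(x); normalise over all components.
Evaluate each component's likelihood at the observed value:
  L_A = 1.1·e^(−1.1·1.04) = 1.1·e^(−1.1440) = 0.350397
  L_B = 1.9·e^(−1.9·1.04) = 1.9·e^(−1.9760) = 0.263383
  L_C = 2.1·e^(−2.1·1.04) = 2.1·e^(−2.1840) = 0.23644
Weight by the priors:
  π_A·L_A = 0.48 × 0.350397 = 0.16819
  π_B·L_B = 0.26 × 0.263383 = 0.0684796
  π_C·L_C = 0.26 × 0.23644 = 0.0614743
Sum: 0.16819 + 0.0684796 + 0.0614743 = 0.298144
P(Group B | 1.04 hours) ≈ 0.230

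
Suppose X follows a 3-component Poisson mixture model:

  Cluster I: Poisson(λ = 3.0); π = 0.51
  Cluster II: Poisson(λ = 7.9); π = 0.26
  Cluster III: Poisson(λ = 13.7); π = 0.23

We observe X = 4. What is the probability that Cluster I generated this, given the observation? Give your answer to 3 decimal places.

The responsibility of component k is π_k f_k(x) divided by Σ_j π_j f_j(x).
Component likelihoods at x = 4:
  p_I = e^(−3.0)·3.0^4/4! = 0.168031
  p_II = e^(−7.9)·7.9^4/4! = 0.0601687
  p_III = e^(−13.7)·13.7^4/4! = 0.00164754
Prior × likelihood for each component:
  π_I·p_I = 0.51 × 0.168031 = 0.085696
  π_II·p_II = 0.26 × 0.0601687 = 0.0156439
  π_III·p_III = 0.23 × 0.00164754 = 0.000378935
Marginal: 0.085696 + 0.0156439 + 0.000378935 = 0.101719
P(Cluster I | the observation) ≈ 0.842

0.842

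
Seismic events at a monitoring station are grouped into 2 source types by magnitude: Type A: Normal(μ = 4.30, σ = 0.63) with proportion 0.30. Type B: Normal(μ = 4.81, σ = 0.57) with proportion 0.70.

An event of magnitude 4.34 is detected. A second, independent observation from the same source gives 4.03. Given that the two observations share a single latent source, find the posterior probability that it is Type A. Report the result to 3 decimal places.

0.534

P(component k | x) = π_k·f_k(x) / marginal(x), where marginal(x) = Σ_j π_j·f_j(x).
Since both observations come from the same component, the likelihood for component k is f_k(x₁)·f_k(x₂).
  L_A = [(1/(0.63·√(2π)))·exp(−(4.34−4.30)²/(2·0.63²)) = 0.633242·exp(-0.00202) = 0.631967] × [0.577677] = 0.365073
  L_B = [(1/(0.57·√(2π)))·exp(−(4.34−4.81)²/(2·0.57²)) = 0.699899·exp(-0.33995) = 0.498192] × [0.274417] = 0.136712
Weight by the priors:
  π_A·L_A = 0.30 × 0.365073 = 0.109522
  π_B·L_B = 0.70 × 0.136712 = 0.0956985
Sum: 0.109522 + 0.0956985 = 0.20522
So the posterior for Type A is 0.109522 / 0.20522 ≈ 0.534.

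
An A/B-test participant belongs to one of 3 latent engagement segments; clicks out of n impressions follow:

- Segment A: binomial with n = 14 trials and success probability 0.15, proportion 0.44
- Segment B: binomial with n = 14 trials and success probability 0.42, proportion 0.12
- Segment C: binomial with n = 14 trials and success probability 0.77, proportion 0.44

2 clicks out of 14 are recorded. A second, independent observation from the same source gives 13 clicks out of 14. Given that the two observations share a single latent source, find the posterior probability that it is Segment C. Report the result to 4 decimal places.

0.1634

By Bayes' theorem, P(k | x) = w_k f_k(x) / Σ_j w_j f_j(x).
Since both observations come from the same component, the likelihood for component k is f_k(x₁)·f_k(x₂).
  f_A = [C(14,2)·0.15^2·0.85^12 = 91·0.0225·0.142242 = 0.29124] × [2.31597e-10] = 6.74504e-11
  f_B = [C(14,2)·0.42^2·0.58^12 = 91·0.1764·0.00144923 = 0.0232635] × [0.000102754] = 2.39041e-06
  f_C = [C(14,2)·0.77^2·0.23^12 = 91·0.5929·2.19146e-08 = 1.18238e-06] × [0.107705] = 1.27348e-07
Unnormalised posteriors:
  w_A·f_A = 0.44 × 6.74504e-11 = 2.96782e-11
  w_B·f_B = 0.12 × 2.39041e-06 = 2.86849e-07
  w_C·f_C = 0.44 × 1.27348e-07 = 5.60331e-08
Sum: 2.96782e-11 + 2.86849e-07 + 5.60331e-08 = 3.42912e-07
Responsibility of Segment C: 5.60331e-08 / 3.42912e-07 ≈ 0.1634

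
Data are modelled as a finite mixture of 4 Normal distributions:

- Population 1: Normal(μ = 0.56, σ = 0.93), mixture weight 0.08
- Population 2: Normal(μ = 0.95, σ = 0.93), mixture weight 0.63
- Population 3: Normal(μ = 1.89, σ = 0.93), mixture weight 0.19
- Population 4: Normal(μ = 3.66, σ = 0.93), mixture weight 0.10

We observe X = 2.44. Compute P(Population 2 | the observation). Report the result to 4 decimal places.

0.4514

By Bayes' theorem, P(k | x) = π_k f_k(x) / Σ_j π_j f_j(x).
Evaluate each component's likelihood at the observed value:
  p_1 = (1/(0.93·√(2π)))·exp(−(2.44−0.56)²/(2·0.93²)) = 0.428970·exp(-2.04324) = 0.0555979
  p_2 = (1/(0.93·√(2π)))·exp(−(2.44−0.95)²/(2·0.93²)) = 0.428970·exp(-1.28344) = 0.11886
  p_3 = (1/(0.93·√(2π)))·exp(−(2.44−1.89)²/(2·0.93²)) = 0.428970·exp(-0.17488) = 0.360147
  p_4 = (1/(0.93·√(2π)))·exp(−(2.44−3.66)²/(2·0.93²)) = 0.428970·exp(-0.86045) = 0.181443
Weight by the priors:
  π_1·p_1 = 0.08 × 0.0555979 = 0.00444783
  π_2·p_2 = 0.63 × 0.11886 = 0.0748816
  π_3·p_3 = 0.19 × 0.360147 = 0.0684279
  π_4·p_4 = 0.10 × 0.181443 = 0.0181443
Evidence: 0.00444783 + 0.0748816 + 0.0684279 + 0.0181443 = 0.165902
P(Population 2 | x) ≈ 0.4514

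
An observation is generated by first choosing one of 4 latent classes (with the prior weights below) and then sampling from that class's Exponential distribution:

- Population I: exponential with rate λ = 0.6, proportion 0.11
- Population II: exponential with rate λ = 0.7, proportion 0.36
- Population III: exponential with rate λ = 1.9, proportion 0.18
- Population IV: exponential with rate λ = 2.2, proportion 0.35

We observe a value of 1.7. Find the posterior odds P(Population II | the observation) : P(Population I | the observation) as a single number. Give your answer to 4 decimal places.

Posterior odds = (π_i f_i(x)) / (π_j f_j(x)); the normalising sum cancels.
Evaluate each component's likelihood at the observed value:
  L_I = 0.6·e^(−0.6·1.7) = 0.6·e^(−1.0200) = 0.216357
  L_II = 0.7·e^(−0.7·1.7) = 0.7·e^(−1.1900) = 0.212955
  L_III = 1.9·e^(−1.9·1.7) = 1.9·e^(−3.2300) = 0.0751592
  L_IV = 2.2·e^(−2.2·1.7) = 2.2·e^(−3.7400) = 0.052259
Odds = (0.36/0.11) × (0.212955/0.216357) = 3.27273 × 0.984276 ≈ 3.2213

3.2213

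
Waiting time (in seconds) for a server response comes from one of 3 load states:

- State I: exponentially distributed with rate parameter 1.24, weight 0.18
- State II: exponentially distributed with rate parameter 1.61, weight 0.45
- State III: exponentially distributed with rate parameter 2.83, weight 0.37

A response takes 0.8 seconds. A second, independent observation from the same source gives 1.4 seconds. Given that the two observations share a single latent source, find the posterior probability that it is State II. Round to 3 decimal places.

The responsibility of component k is π_k f_k(x) divided by Σ_j π_j f_j(x).
Since both observations come from the same component, the likelihood for component k is f_k(x₁)·f_k(x₂).
  f_I = [1.24·e^(−1.24·0.8) = 1.24·e^(−0.9920) = 0.459835] × [0.218518] = 0.100482
  f_II = [1.61·e^(−1.61·0.8) = 1.61·e^(−1.2880) = 0.444073] × [0.169015] = 0.0750552
  f_III = [2.83·e^(−2.83·0.8) = 2.83·e^(−2.2640) = 0.294133] × [0.0538408] = 0.0158364
Weight by the priors:
  π_I·f_I = 0.18 × 0.100482 = 0.0180867
  π_II·f_II = 0.45 × 0.0750552 = 0.0337748
  π_III·f_III = 0.37 × 0.0158364 = 0.00585945
Normaliser: 0.0180867 + 0.0337748 + 0.00585945 = 0.057721
P(State II | x) = 0.0337748 / 0.057721 ≈ 0.585

0.585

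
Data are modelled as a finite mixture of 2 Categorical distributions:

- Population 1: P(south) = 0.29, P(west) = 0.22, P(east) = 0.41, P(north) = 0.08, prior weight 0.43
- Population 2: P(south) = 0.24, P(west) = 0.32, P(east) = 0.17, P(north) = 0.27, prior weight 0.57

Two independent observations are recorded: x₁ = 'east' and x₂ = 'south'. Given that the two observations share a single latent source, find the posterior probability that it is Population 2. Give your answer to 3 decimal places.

Posterior ∝ prior × likelihood, so P(k | x) ∝ π_k f_k(x); normalise over all components.
Since both observations come from the same component, the likelihood for component k is f_k(x₁)·f_k(x₂).
  L_1 = [P(east | comp) = 0.41] × [0.29] = 0.1189
  L_2 = [P(east | comp) = 0.17] × [0.24] = 0.0408
Weight by the priors:
  π_1·L_1 = 0.43 × 0.1189 = 0.051127
  π_2·L_2 = 0.57 × 0.0408 = 0.023256
Normaliser: 0.051127 + 0.023256 = 0.074383
P(Population 2 | x₁,x₂) = 0.023256 / 0.074383 ≈ 0.313

0.313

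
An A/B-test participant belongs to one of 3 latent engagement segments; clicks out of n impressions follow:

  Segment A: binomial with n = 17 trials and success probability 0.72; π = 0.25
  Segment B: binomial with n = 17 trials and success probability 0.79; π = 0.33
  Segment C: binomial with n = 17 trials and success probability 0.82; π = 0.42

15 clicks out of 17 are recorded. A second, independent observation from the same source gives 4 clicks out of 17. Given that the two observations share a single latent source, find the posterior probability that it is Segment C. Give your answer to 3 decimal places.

P(component k | x) = w_k·f_k(x) / marginal(x), where marginal(x) = Σ_j w_j·f_j(x).
Since both observations come from the same component, the likelihood for component k is f_k(x₁)·f_k(x₂).
  p_A = [0.07724] × [4.15874e-05] = 3.21221e-06
  p_B = [0.174737] × [1.43198e-06] = 2.50219e-07
  p_C = [0.224539] × [2.24065e-07] = 5.03114e-08
Multiply by the mixture weights:
  w_A·p_A = 0.25 × 3.21221e-06 = 8.03052e-07
  w_B·p_B = 0.33 × 2.50219e-07 = 8.25722e-08
  w_C·p_C = 0.42 × 5.03114e-08 = 2.11308e-08
Marginal: 8.03052e-07 + 8.25722e-08 + 2.11308e-08 = 9.06755e-07
Responsibility of Segment C: 2.11308e-08 / 9.06755e-07 ≈ 0.023

0.023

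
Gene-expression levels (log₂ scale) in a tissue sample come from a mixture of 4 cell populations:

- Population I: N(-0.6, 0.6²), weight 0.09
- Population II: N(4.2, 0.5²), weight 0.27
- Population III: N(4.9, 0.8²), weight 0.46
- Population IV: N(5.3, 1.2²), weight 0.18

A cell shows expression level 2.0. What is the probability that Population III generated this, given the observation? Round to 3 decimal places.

The responsibility of component k is P(Z=k) f_k(x) divided by Σ_j P(Z=j) f_j(x).
Evaluate each component's likelihood at the observed value:
  f_I = (1/(0.6·√(2π)))·exp(−(2.0−-0.6)²/(2·0.6²)) = 0.664904·exp(-9.38889) = 5.56181e-05
  f_II = (1/(0.5·√(2π)))·exp(−(2.0−4.2)²/(2·0.5²)) = 0.797885·exp(-9.68000) = 4.98849e-05
  f_III = (1/(0.8·√(2π)))·exp(−(2.0−4.9)²/(2·0.8²)) = 0.498678·exp(-6.57031) = 0.000698827
  f_IV = (1/(1.2·√(2π)))·exp(−(2.0−5.3)²/(2·1.2²)) = 0.332452·exp(-3.78125) = 0.00757797
Multiply by the mixture weights:
  P(Z=I)·f_I = 0.09 × 5.56181e-05 = 5.00563e-06
  P(Z=II)·f_II = 0.27 × 4.98849e-05 = 1.34689e-05
  P(Z=III)·f_III = 0.46 × 0.000698827 = 0.00032146
  P(Z=IV)·f_IV = 0.18 × 0.00757797 = 0.00136403
Denominator: 5.00563e-06 + 1.34689e-05 + 0.00032146 + 0.00136403 = 0.00170397
So the posterior for Population III is 0.00032146 / 0.00170397 ≈ 0.189.

0.189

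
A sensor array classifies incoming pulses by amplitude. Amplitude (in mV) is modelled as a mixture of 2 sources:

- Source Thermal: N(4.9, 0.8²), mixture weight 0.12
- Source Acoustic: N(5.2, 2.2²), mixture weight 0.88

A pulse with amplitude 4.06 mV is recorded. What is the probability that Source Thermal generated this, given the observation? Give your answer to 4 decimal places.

0.1982

The responsibility of component k is π_k f_k(x) divided by Σ_j π_j f_j(x).
Evaluate each component's likelihood at the observed value:
  L_Thermal = (1/(0.8·√(2π)))·exp(−(4.06−4.9)²/(2·0.8²)) = 0.498678·exp(-0.55125) = 0.287353
  L_Acoustic = (1/(2.2·√(2π)))·exp(−(4.06−5.2)²/(2·2.2²)) = 0.181337·exp(-0.13426) = 0.158555
Unnormalised posteriors:
  π_Thermal·L_Thermal = 0.12 × 0.287353 = 0.0344823
  π_Acoustic·L_Acoustic = 0.88 × 0.158555 = 0.139529
Sum: 0.0344823 + 0.139529 = 0.174011
P(Source Thermal | data) ≈ 0.1982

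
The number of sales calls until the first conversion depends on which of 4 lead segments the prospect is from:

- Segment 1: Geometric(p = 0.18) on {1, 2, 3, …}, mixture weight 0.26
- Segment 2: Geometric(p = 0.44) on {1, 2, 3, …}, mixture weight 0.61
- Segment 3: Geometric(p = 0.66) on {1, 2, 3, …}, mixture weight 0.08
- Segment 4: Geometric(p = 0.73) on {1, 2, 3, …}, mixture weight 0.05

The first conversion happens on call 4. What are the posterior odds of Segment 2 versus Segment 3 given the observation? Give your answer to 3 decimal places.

Since P(k|x) ∝ P(Z=k) f_k(x), the posterior odds are P(Z=i) f_i(x) / (P(Z=j) f_j(x)).
Component likelihoods at x = 4:
  p_1 = 0.18·(1−0.18)^3 = 0.18·0.551368 = 0.0992462
  p_2 = 0.44·(1−0.44)^3 = 0.44·0.175616 = 0.077271
  p_3 = 0.66·(1−0.66)^3 = 0.66·0.039304 = 0.0259406
  p_4 = 0.73·(1−0.73)^3 = 0.73·0.019683 = 0.0143686
Posterior odds = (P(Z=2)·p_2) / (P(Z=3)·p_3) = (0.61·0.077271) / (0.08·0.0259406) = 0.0471353 / 0.00207525 ≈ 22.713

22.713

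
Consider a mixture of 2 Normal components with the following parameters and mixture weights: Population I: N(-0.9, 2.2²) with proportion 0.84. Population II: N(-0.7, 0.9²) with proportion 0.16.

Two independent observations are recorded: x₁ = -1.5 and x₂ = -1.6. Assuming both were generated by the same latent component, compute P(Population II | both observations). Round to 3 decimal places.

0.337

Posterior ∝ prior × likelihood, so P(k | x) ∝ π_k f_k(x); normalise over all components.
Since both observations come from the same component, the likelihood for component k is f_k(x₁)·f_k(x₂).
  L_I = [(1/(2.2·√(2π)))·exp(−(-1.5−-0.9)²/(2·2.2²)) = 0.181337·exp(-0.03719) = 0.174717] × [0.172387] = 0.0301189
  L_II = [(1/(0.9·√(2π)))·exp(−(-1.5−-0.7)²/(2·0.9²)) = 0.443269·exp(-0.39506) = 0.298603] × [0.268856] = 0.0802814
Weight by the priors:
  π_I·L_I = 0.84 × 0.0301189 = 0.0252999
  π_II·L_II = 0.16 × 0.0802814 = 0.012845
Sum: 0.0252999 + 0.012845 = 0.0381449
P(Population II | x₁, x₂) = 0.012845 / 0.0381449 ≈ 0.337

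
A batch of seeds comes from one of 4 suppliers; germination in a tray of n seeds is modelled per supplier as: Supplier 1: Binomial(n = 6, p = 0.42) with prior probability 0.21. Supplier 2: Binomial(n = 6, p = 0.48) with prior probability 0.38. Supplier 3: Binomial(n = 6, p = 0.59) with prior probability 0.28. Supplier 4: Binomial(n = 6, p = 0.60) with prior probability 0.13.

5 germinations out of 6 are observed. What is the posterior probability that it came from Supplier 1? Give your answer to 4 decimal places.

0.0843

P(component k | x) = P(Z=k)·f_k(x) / marginal(x), where marginal(x) = Σ_j P(Z=j)·f_j(x).
Component likelihoods at x = 5 germinations out of 6:
  L_1 = 0.0454805
  L_2 = 0.0794988
  L_3 = 0.175871
  L_4 = 0.186624
Multiply by the mixture weights:
  P(Z=1)·L_1 = 0.21 × 0.0454805 = 0.00955092
  P(Z=2)·L_2 = 0.38 × 0.0794988 = 0.0302096
  P(Z=3)·L_3 = 0.28 × 0.175871 = 0.049244
  P(Z=4)·L_4 = 0.13 × 0.186624 = 0.0242611
Sum: 0.00955092 + 0.0302096 + 0.049244 + 0.0242611 = 0.113266
P(Supplier 1 | x) = 0.00955092 / 0.113266 ≈ 0.0843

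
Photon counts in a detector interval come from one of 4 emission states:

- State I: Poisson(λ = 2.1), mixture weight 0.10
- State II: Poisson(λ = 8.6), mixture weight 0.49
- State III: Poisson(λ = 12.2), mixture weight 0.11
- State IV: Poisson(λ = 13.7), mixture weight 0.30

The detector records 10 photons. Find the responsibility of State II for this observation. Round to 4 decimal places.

0.6268

The responsibility of component k is π_k f_k(x) divided by Σ_j π_j f_j(x).
Component likelihoods at x = 10 photons:
  L_I = 5.62874e-05
  L_II = 0.112277
  L_III = 0.101261
  L_IV = 0.0720457
Multiply by the mixture weights:
  π_I·L_I = 0.10 × 5.62874e-05 = 5.62874e-06
  π_II·L_II = 0.49 × 0.112277 = 0.0550155
  π_III·L_III = 0.11 × 0.101261 = 0.0111387
  π_IV·L_IV = 0.30 × 0.0720457 = 0.0216137
Marginal: 5.62874e-06 + 0.0550155 + 0.0111387 + 0.0216137 = 0.0877736
So the posterior for State II is 0.0550155 / 0.0877736 ≈ 0.6268.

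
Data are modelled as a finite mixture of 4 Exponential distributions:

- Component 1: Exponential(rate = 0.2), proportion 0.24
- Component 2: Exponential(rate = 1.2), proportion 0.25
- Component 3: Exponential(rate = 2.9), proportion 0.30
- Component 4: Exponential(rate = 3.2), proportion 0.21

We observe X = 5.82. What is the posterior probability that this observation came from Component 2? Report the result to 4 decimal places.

0.0182

The responsibility of component k is π_k f_k(x) divided by Σ_j π_j f_j(x).
Evaluate each component's likelihood at the observed value:
  L_1 = 0.0624469
  L_2 = 0.00111191
  L_3 = 1.35636e-07
  L_4 = 2.61126e-08
Multiply by the mixture weights:
  π_1·L_1 = 0.24 × 0.0624469 = 0.0149873
  π_2·L_2 = 0.25 × 0.00111191 = 0.000277977
  π_3·L_3 = 0.30 × 1.35636e-07 = 4.06909e-08
  π_4·L_4 = 0.21 × 2.61126e-08 = 5.48364e-09
Normaliser: 0.0149873 + 0.000277977 + 4.06909e-08 + 5.48364e-09 = 0.0152653
P(Component 2 | data) = 0.000277977 / 0.0152653 ≈ 0.0182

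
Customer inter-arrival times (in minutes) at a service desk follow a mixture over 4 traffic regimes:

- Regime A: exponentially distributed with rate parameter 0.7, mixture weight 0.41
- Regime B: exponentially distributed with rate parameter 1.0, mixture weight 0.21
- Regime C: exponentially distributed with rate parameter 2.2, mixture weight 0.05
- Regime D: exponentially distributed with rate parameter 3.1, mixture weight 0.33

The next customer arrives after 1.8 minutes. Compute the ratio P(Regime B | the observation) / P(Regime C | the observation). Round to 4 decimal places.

16.5540

The posterior odds equal the prior odds times the likelihood ratio: (P(Z=i)/P(Z=j))·(f_i(x)/f_j(x)).
Evaluate each component's likelihood at the observed value:
  p_A = 0.7·e^(−0.7·1.8) = 0.7·e^(−1.2600) = 0.198558
  p_B = 1.0·e^(−1.0·1.8) = 1.0·e^(−1.8000) = 0.165299
  p_C = 2.2·e^(−2.2·1.8) = 2.2·e^(−3.9600) = 0.0419389
  p_D = 3.1·e^(−3.1·1.8) = 3.1·e^(−5.5800) = 0.011695
Posterior odds = (P(Z=B)·p_B) / (P(Z=C)·p_C) = (0.21·0.165299) / (0.05·0.0419389) = 0.0347128 / 0.00209694 ≈ 16.5540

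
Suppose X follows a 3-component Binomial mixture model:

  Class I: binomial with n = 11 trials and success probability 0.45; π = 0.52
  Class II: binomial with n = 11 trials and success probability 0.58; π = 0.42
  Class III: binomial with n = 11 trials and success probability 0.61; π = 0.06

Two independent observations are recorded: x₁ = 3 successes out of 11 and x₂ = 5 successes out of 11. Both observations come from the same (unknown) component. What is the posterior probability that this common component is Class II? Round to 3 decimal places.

0.122

Posterior ∝ prior × likelihood, so P(k | x) ∝ π_k f_k(x); normalise over all components.
Since both observations come from the same component, the likelihood for component k is f_k(x₁)·f_k(x₂).
  L_I = [C(11,3)·0.45^3·0.55^8 = 165·0.091125·0.00837339 = 0.125899] × [0.235983] = 0.0297101
  L_II = [C(11,3)·0.58^3·0.42^8 = 165·0.195112·0.000968265 = 0.0311718] × [0.166448] = 0.00518848
  L_III = [C(11,3)·0.61^3·0.39^8 = 165·0.226981·0.000535201 = 0.0200443] × [0.137303] = 0.00275213
Unnormalised posteriors:
  π_I·L_I = 0.52 × 0.0297101 = 0.0154492
  π_II·L_II = 0.42 × 0.00518848 = 0.00217916
  π_III·L_III = 0.06 × 0.00275213 = 0.000165128
Denominator: 0.0154492 + 0.00217916 + 0.000165128 = 0.0177935
Responsibility of Class II: 0.00217916 / 0.0177935 ≈ 0.122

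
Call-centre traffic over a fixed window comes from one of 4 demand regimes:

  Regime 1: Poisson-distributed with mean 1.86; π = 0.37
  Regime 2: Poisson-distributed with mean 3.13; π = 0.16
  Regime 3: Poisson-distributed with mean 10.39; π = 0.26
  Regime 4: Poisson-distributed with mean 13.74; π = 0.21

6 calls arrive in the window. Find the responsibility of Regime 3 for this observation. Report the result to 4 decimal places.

0.4895

The responsibility of component k is w_k f_k(x) divided by Σ_j w_j f_j(x).
Poisson probabilities:
  p_1 = e^(−1.86)·1.86^6/6! = 0.00895277
  p_2 = e^(−3.13)·3.13^6/6! = 0.0570942
  p_3 = e^(−10.39)·10.39^6/6! = 0.0537083
  p_4 = e^(−13.74)·13.74^6/6! = 0.0100782
Multiply by the mixture weights:
  w_1·p_1 = 0.37 × 0.00895277 = 0.00331252
  w_2·p_2 = 0.16 × 0.0570942 = 0.00913507
  w_3·p_3 = 0.26 × 0.0537083 = 0.0139641
  w_4·p_4 = 0.21 × 0.0100782 = 0.00211642
Denominator: 0.00331252 + 0.00913507 + 0.0139641 + 0.00211642 = 0.0285282
P(Regime 3 | x) = 0.0139641 / 0.0285282 ≈ 0.4895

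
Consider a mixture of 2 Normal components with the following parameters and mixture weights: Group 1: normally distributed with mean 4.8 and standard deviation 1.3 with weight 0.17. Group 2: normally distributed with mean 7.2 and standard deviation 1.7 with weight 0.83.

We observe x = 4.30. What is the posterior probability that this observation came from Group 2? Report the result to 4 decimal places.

0.4841

Apply Bayes' rule: the posterior for each component is proportional to its prior times its likelihood at x.
Evaluate each component's likelihood at the observed value:
  p_1 = 0.285
  p_2 = 0.0547716
Prior × likelihood for each component:
  w_1·p_1 = 0.17 × 0.285 = 0.0484499
  w_2·p_2 = 0.83 × 0.0547716 = 0.0454604
Denominator: 0.0484499 + 0.0454604 = 0.0939103
So the posterior for Group 2 is 0.0454604 / 0.0939103 ≈ 0.4841.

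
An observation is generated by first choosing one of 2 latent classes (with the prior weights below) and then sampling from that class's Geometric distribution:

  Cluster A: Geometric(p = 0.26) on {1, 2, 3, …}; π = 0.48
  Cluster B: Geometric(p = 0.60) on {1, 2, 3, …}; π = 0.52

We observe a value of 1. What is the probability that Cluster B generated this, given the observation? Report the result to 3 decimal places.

Posterior ∝ prior × likelihood, so P(k | x) ∝ π_k f_k(x); normalise over all components.
Evaluate each component's likelihood at the observed value:
  f_A = 0.26·(1−0.26)^0 = 0.26·1 = 0.26
  f_B = 0.60·(1−0.60)^0 = 0.60·1 = 0.6
Unnormalised posteriors:
  π_A·f_A = 0.48 × 0.26 = 0.1248
  π_B·f_B = 0.52 × 0.6 = 0.312
Marginal: 0.1248 + 0.312 = 0.4368
Responsibility of Cluster B: 0.312 / 0.4368 ≈ 0.714

0.714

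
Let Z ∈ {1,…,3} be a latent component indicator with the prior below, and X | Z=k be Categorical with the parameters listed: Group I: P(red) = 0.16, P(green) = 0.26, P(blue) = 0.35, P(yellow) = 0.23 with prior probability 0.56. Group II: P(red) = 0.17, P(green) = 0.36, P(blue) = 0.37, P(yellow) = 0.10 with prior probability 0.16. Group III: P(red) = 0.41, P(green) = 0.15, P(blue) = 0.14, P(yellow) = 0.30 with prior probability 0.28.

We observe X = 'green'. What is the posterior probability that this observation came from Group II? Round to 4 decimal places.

Apply Bayes' rule: the posterior for each component is proportional to its prior times its likelihood at x.
Evaluate each component's likelihood at the observed value:
  f_I = 0.26
  f_II = 0.36
  f_III = 0.15
Prior × likelihood for each component:
  P(Z=I)·f_I = 0.56 × 0.26 = 0.1456
  P(Z=II)·f_II = 0.16 × 0.36 = 0.0576
  P(Z=III)·f_III = 0.28 × 0.15 = 0.042
Sum: 0.1456 + 0.0576 + 0.042 = 0.2452
P(Group II | the observation) = 0.0576 / 0.2452 ≈ 0.2349

0.2349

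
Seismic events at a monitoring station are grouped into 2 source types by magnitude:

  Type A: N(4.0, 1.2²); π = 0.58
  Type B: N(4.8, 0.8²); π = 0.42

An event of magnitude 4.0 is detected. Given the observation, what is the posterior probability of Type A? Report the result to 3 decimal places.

Posterior ∝ prior × likelihood, so P(k | x) ∝ P(Z=k) f_k(x); normalise over all components.
Component likelihoods at x = 4.0:
  L_A = 0.332452
  L_B = 0.302463
Unnormalised posteriors:
  P(Z=A)·L_A = 0.58 × 0.332452 = 0.192822
  P(Z=B)·L_B = 0.42 × 0.302463 = 0.127035
Marginal: 0.192822 + 0.127035 = 0.319857
P(Type A | data) ≈ 0.603

0.603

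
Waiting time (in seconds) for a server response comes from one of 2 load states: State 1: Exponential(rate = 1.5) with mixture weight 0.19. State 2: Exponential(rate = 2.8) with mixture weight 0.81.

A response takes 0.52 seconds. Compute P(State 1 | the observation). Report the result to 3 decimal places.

P(component k | x) = π_k·f_k(x) / marginal(x), where marginal(x) = Σ_j π_j·f_j(x).
Exponential densities:
  L_1 = 1.5·e^(−1.5·0.52) = 1.5·e^(−0.7800) = 0.687609
  L_2 = 2.8·e^(−2.8·0.52) = 2.8·e^(−1.4560) = 0.652868
Weight by the priors:
  π_1·L_1 = 0.19 × 0.687609 = 0.130646
  π_2·L_2 = 0.81 × 0.652868 = 0.528823
Evidence: 0.130646 + 0.528823 = 0.659469
P(State 1 | data) ≈ 0.198

0.198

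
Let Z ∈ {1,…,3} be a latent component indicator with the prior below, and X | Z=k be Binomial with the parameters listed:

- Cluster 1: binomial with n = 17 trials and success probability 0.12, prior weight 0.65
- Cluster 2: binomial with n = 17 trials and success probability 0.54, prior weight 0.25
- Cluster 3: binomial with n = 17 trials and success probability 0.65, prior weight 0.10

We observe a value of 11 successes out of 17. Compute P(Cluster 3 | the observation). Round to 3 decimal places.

P(component k | x) = P(Z=k)·f_k(x) / marginal(x), where marginal(x) = Σ_j P(Z=j)·f_j(x).
Evaluate each component's likelihood at the observed value:
  L_1 = C(17,11)·0.12^11·0.88^6 = 12376·7.43008e-11·0.464404 = 4.27041e-07
  L_2 = C(17,11)·0.54^11·0.46^6 = 12376·0.0011385·0.0094743 = 0.133493
  L_3 = C(17,11)·0.65^11·0.35^6 = 12376·0.00875078·0.00183827 = 0.199084
Prior × likelihood for each component:
  P(Z=1)·L_1 = 0.65 × 4.27041e-07 = 2.77577e-07
  P(Z=2)·L_2 = 0.25 × 0.133493 = 0.0333733
  P(Z=3)·L_3 = 0.10 × 0.199084 = 0.0199084
Sum: 2.77577e-07 + 0.0333733 + 0.0199084 = 0.0532819
Responsibility of Cluster 3: 0.0199084 / 0.0532819 ≈ 0.374

0.374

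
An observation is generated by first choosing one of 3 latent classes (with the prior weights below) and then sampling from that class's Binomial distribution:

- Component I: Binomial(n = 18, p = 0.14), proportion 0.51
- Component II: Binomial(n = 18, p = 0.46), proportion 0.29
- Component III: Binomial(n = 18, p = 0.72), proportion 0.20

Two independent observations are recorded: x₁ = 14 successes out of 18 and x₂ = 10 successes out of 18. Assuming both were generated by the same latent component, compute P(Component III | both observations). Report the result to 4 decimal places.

0.9241

P(component k | x) = w_k·f_k(x) / marginal(x), where marginal(x) = Σ_j w_j·f_j(x).
Since both observations come from the same component, the likelihood for component k is f_k(x₁)·f_k(x₂).
  p_I = [C(18,14)·0.14^14·0.86^4 = 3060·1.1112e-12·0.547008 = 1.85998e-09] × [3.78726e-05] = 7.04422e-14
  p_II = [C(18,14)·0.46^14·0.54^4 = 3060·1.89937e-05·0.0850306 = 0.00494204] × [0.13421] = 0.000663272
  p_III = [C(18,14)·0.72^14·0.28^4 = 3060·0.0100613·0.00614656 = 0.189238] × [0.0618937] = 0.0117127
Multiply by the mixture weights:
  w_I·p_I = 0.51 × 7.04422e-14 = 3.59255e-14
  w_II·p_II = 0.29 × 0.000663272 = 0.000192349
  w_III·p_III = 0.20 × 0.0117127 = 0.00234253
Normaliser: 3.59255e-14 + 0.000192349 + 0.00234253 = 0.00253488
So the posterior for Component III is 0.00234253 / 0.00253488 ≈ 0.9241.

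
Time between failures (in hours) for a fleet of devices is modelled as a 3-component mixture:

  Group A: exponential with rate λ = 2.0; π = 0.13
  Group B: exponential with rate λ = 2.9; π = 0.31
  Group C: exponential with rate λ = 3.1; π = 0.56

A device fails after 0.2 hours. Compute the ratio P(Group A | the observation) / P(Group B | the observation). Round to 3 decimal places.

Since P(k|x) ∝ π_k f_k(x), the posterior odds are π_i f_i(x) / (π_j f_j(x)).
Component likelihoods at x = 0.2 hours:
  L_A = 1.34064
  L_B = 1.62371
  L_C = 1.66763
Posterior odds = (π_A·L_A) / (π_B·L_B) = (0.13·1.34064) / (0.31·1.62371) = 0.174283 / 0.503349 ≈ 0.346

0.346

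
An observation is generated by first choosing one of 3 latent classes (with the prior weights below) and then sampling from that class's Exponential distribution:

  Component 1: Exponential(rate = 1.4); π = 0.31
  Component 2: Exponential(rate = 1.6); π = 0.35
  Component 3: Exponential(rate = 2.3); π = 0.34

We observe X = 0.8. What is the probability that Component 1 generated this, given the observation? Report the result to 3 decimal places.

0.336

P(component k | x) = P(Z=k)·f_k(x) / marginal(x), where marginal(x) = Σ_j P(Z=j)·f_j(x).
Exponential densities:
  L_1 = 0.456792
  L_2 = 0.44486
  L_3 = 0.36528
Multiply by the mixture weights:
  P(Z=1)·L_1 = 0.31 × 0.456792 = 0.141605
  P(Z=2)·L_2 = 0.35 × 0.44486 = 0.155701
  P(Z=3)·L_3 = 0.34 × 0.36528 = 0.124195
Marginal: 0.141605 + 0.155701 + 0.124195 = 0.421502
Responsibility of Component 1: 0.141605 / 0.421502 ≈ 0.336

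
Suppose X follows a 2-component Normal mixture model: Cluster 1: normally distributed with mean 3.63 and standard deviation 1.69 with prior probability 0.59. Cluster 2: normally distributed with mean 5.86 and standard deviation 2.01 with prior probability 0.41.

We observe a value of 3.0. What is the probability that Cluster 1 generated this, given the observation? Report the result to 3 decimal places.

By Bayes' theorem, P(k | x) = π_k f_k(x) / Σ_j π_j f_j(x).
Component likelihoods at x = 3.0:
  p_1 = 0.220215
  p_2 = 0.0721235
Prior × likelihood for each component:
  π_1·p_1 = 0.59 × 0.220215 = 0.129927
  π_2·p_2 = 0.41 × 0.0721235 = 0.0295706
Marginal: 0.129927 + 0.0295706 = 0.159498
Responsibility of Cluster 1: 0.129927 / 0.159498 ≈ 0.815

0.815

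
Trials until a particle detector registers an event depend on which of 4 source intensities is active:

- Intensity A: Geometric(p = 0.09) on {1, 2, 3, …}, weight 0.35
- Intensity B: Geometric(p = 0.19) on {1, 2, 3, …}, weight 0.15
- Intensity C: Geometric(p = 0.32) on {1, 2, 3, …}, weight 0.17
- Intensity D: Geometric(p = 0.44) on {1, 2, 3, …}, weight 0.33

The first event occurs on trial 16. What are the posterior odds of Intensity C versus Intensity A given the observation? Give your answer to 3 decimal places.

The posterior odds equal the prior odds times the likelihood ratio: (π_i/π_j)·(f_i(x)/f_j(x)).
Geometric probabilities:
  L_A = 0.0218707
  L_B = 0.00805432
  L_C = 0.000983521
  L_D = 7.34976e-05
Posterior odds = (π_C·L_C) / (π_A·L_A) = (0.17·0.000983521) / (0.35·0.0218707) = 0.000167199 / 0.00765476 ≈ 0.022

0.022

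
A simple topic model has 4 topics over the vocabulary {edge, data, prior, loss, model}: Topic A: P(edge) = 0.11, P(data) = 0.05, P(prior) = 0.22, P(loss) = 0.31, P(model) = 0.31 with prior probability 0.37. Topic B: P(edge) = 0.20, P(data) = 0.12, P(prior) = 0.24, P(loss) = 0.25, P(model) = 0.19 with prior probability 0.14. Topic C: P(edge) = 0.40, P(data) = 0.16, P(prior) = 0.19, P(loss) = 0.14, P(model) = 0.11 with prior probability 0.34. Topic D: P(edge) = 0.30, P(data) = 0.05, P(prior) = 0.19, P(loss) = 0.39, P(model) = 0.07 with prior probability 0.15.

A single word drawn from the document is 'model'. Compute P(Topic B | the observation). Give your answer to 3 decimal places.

P(component k | x) = w_k·f_k(x) / marginal(x), where marginal(x) = Σ_j w_j·f_j(x).
Component likelihoods at x = 'model':
  L_A = P(model | comp) = 0.31
  L_B = P(model | comp) = 0.19
  L_C = P(model | comp) = 0.11
  L_D = P(model | comp) = 0.07
Unnormalised posteriors:
  w_A·L_A = 0.37 × 0.31 = 0.1147
  w_B·L_B = 0.14 × 0.19 = 0.0266
  w_C·L_C = 0.34 × 0.11 = 0.0374
  w_D·L_D = 0.15 × 0.07 = 0.0105
Evidence: 0.1147 + 0.0266 + 0.0374 + 0.0105 = 0.1892
P(Topic B | 'model') ≈ 0.141

0.141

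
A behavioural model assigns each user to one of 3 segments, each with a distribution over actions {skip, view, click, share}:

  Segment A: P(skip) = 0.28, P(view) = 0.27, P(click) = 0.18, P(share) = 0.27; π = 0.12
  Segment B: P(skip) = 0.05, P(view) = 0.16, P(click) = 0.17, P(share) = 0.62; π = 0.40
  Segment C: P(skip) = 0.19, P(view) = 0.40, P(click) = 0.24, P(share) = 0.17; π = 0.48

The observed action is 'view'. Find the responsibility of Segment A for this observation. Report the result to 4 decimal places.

By Bayes' theorem, P(k | x) = P(Z=k) f_k(x) / Σ_j P(Z=j) f_j(x).
Evaluate each component's likelihood at the observed value:
  f_A = P(view | comp) = 0.27
  f_B = P(view | comp) = 0.16
  f_C = P(view | comp) = 0.40
Unnormalised posteriors:
  P(Z=A)·f_A = 0.12 × 0.27 = 0.0324
  P(Z=B)·f_B = 0.40 × 0.16 = 0.064
  P(Z=C)·f_C = 0.48 × 0.4 = 0.192
Evidence: 0.0324 + 0.064 + 0.192 = 0.2884
P(Segment A | the observation) = 0.0324 / 0.2884 ≈ 0.1123

0.1123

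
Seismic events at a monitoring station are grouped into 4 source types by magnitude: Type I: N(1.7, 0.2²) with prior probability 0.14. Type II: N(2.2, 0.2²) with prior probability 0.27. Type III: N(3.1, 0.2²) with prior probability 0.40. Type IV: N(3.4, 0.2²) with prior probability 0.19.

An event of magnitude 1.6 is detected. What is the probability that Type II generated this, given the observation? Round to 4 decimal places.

0.0237

By Bayes' theorem, P(k | x) = w_k f_k(x) / Σ_j w_j f_j(x).
Component likelihoods at x = 1.6:
  f_I = (1/(0.2·√(2π)))·exp(−(1.6−1.7)²/(2·0.2²)) = 1.994711·exp(-0.12500) = 1.76033
  f_II = (1/(0.2·√(2π)))·exp(−(1.6−2.2)²/(2·0.2²)) = 1.994711·exp(-4.50000) = 0.0221592
  f_III = (1/(0.2·√(2π)))·exp(−(1.6−3.1)²/(2·0.2²)) = 1.994711·exp(-28.12500) = 1.21716e-12
  f_IV = (1/(0.2·√(2π)))·exp(−(1.6−3.4)²/(2·0.2²)) = 1.994711·exp(-40.50000) = 5.13989e-18
Unnormalised posteriors:
  w_I·f_I = 0.14 × 1.76033 = 0.246446
  w_II·f_II = 0.27 × 0.0221592 = 0.005983
  w_III·f_III = 0.40 × 1.21716e-12 = 4.86864e-13
  w_IV·f_IV = 0.19 × 5.13989e-18 = 9.76578e-19
Sum: 0.246446 + 0.005983 + 4.86864e-13 + 9.76578e-19 = 0.252429
So the posterior for Type II is 0.005983 / 0.252429 ≈ 0.0237.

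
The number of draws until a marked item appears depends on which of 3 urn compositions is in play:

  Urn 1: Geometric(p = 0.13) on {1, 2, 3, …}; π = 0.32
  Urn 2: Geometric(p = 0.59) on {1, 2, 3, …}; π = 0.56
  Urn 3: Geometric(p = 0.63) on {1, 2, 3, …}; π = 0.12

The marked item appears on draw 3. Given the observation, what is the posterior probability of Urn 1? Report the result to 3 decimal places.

0.323

P(component k | x) = P(Z=k)·f_k(x) / marginal(x), where marginal(x) = Σ_j P(Z=j)·f_j(x).
Component likelihoods at x = 3:
  f_1 = 0.098397
  f_2 = 0.099179
  f_3 = 0.086247
Unnormalised posteriors:
  P(Z=1)·f_1 = 0.32 × 0.098397 = 0.031487
  P(Z=2)·f_2 = 0.56 × 0.099179 = 0.0555402
  P(Z=3)·f_3 = 0.12 × 0.086247 = 0.0103496
Marginal: 0.031487 + 0.0555402 + 0.0103496 = 0.0973769
So the posterior for Urn 1 is 0.031487 / 0.0973769 ≈ 0.323.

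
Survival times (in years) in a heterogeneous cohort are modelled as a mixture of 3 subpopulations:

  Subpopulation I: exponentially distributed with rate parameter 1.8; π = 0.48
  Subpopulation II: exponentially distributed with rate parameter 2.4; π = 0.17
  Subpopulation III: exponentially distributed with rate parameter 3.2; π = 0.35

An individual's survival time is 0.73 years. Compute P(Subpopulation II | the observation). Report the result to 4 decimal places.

By Bayes' theorem, P(k | x) = w_k f_k(x) / Σ_j w_j f_j(x).
Exponential densities:
  p_I = 0.483737
  p_II = 0.416224
  p_III = 0.309484
Weight by the priors:
  w_I·p_I = 0.48 × 0.483737 = 0.232194
  w_II·p_II = 0.17 × 0.416224 = 0.0707581
  w_III·p_III = 0.35 × 0.309484 = 0.108319
Sum: 0.232194 + 0.0707581 + 0.108319 = 0.411271
P(Subpopulation II | data) ≈ 0.1720

0.1720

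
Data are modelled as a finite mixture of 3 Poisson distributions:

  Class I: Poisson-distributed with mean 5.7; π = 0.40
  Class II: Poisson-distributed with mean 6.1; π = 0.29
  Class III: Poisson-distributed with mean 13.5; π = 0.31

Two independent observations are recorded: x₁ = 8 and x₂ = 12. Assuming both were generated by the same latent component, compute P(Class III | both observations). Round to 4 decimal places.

0.6393

Posterior ∝ prior × likelihood, so P(k | x) ∝ π_k f_k(x); normalise over all components.
Since both observations come from the same component, the likelihood for component k is f_k(x₁)·f_k(x₂).
  p_I = [e^(−5.7)·5.7^8/8! = 0.0924698] × [0.00821642] = 0.000759771
  p_II = [e^(−6.1)·6.1^8/8! = 0.10664] × [0.0124287] = 0.0013254
  p_III = [e^(−13.5)·13.5^8/8! = 0.0375123] × [0.10488] = 0.00393429
Multiply by the mixture weights:
  π_I·p_I = 0.40 × 0.000759771 = 0.000303908
  π_II·p_II = 0.29 × 0.0013254 = 0.000384366
  π_III·p_III = 0.31 × 0.00393429 = 0.00121963
Normaliser: 0.000303908 + 0.000384366 + 0.00121963 = 0.00190791
So the posterior for Class III is 0.00121963 / 0.00190791 ≈ 0.6393.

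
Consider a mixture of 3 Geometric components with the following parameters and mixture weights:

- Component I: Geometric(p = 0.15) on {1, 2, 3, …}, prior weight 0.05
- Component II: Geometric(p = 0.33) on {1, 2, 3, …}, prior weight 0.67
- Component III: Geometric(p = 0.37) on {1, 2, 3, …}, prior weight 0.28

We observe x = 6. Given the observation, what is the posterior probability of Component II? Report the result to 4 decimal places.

The responsibility of component k is w_k f_k(x) divided by Σ_j w_j f_j(x).
Geometric probabilities:
  f_I = 0.0665558
  f_II = 0.0445541
  f_III = 0.0367202
Prior × likelihood for each component:
  w_I·f_I = 0.05 × 0.0665558 = 0.00332779
  w_II·f_II = 0.67 × 0.0445541 = 0.0298513
  w_III·f_III = 0.28 × 0.0367202 = 0.0102816
Sum: 0.00332779 + 0.0298513 + 0.0102816 = 0.0434607
P(Component II | the observation) = 0.0298513 / 0.0434607 ≈ 0.6869

0.6869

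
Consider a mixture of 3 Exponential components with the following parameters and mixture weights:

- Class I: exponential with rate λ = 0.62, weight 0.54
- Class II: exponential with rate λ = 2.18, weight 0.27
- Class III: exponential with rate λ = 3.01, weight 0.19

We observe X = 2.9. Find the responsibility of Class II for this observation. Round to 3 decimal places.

P(component k | x) = w_k·f_k(x) / marginal(x), where marginal(x) = Σ_j w_j·f_j(x).
Exponential densities:
  L_I = 0.62·e^(−0.62·2.9) = 0.62·e^(−1.7980) = 0.10269
  L_II = 2.18·e^(−2.18·2.9) = 2.18·e^(−6.3220) = 0.00391604
  L_III = 3.01·e^(−3.01·2.9) = 3.01·e^(−8.7290) = 0.000487091
Multiply by the mixture weights:
  w_I·L_I = 0.54 × 0.10269 = 0.0554529
  w_II·L_II = 0.27 × 0.00391604 = 0.00105733
  w_III·L_III = 0.19 × 0.000487091 = 9.25473e-05
Evidence: 0.0554529 + 0.00105733 + 9.25473e-05 = 0.0566027
So the posterior for Class II is 0.00105733 / 0.0566027 ≈ 0.019.

0.019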